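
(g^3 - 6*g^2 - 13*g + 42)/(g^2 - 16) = (g^3 - 6*g^2 - 13*g + 42)/(g^2 - 16)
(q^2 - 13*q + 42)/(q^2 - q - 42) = (q - 6)/(q + 6)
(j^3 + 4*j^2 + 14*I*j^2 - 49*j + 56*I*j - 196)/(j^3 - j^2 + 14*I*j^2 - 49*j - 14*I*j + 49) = (j + 4)/(j - 1)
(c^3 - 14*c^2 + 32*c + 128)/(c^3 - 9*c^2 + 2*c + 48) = (c - 8)/(c - 3)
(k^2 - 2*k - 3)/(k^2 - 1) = (k - 3)/(k - 1)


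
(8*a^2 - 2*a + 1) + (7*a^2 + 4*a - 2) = 15*a^2 + 2*a - 1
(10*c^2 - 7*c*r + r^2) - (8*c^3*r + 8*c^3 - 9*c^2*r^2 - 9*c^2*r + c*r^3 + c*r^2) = -8*c^3*r - 8*c^3 + 9*c^2*r^2 + 9*c^2*r + 10*c^2 - c*r^3 - c*r^2 - 7*c*r + r^2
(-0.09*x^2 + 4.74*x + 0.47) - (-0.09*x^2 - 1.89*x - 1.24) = 6.63*x + 1.71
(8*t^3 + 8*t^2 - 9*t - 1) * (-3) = -24*t^3 - 24*t^2 + 27*t + 3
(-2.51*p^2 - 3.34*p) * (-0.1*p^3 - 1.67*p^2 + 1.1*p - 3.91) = 0.251*p^5 + 4.5257*p^4 + 2.8168*p^3 + 6.1401*p^2 + 13.0594*p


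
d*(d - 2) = d^2 - 2*d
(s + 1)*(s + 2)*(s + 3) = s^3 + 6*s^2 + 11*s + 6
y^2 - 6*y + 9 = (y - 3)^2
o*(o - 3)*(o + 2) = o^3 - o^2 - 6*o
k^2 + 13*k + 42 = (k + 6)*(k + 7)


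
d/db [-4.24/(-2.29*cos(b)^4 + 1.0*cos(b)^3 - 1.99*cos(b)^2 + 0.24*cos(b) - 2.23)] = (38.8384*cos(b)^3 - 12.72*cos(b)^2 + 16.8752*cos(b) - 1.0176)*sin(b)/(2.29*cos(b)^4 - 1.0*cos(b)^3 + 1.99*cos(b)^2 - 0.24*cos(b) + 2.23)^2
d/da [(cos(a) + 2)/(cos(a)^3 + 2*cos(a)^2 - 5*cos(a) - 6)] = (19*cos(a)/2 + 4*cos(2*a) + cos(3*a)/2)*sin(a)/(cos(a)^3 + 2*cos(a)^2 - 5*cos(a) - 6)^2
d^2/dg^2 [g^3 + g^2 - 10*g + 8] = 6*g + 2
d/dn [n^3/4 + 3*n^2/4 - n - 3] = 3*n^2/4 + 3*n/2 - 1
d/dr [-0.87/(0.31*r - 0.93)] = 0.2697/(0.31*r - 0.93)^2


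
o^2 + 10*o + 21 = (o + 3)*(o + 7)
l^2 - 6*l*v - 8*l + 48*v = (l - 8)*(l - 6*v)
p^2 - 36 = (p - 6)*(p + 6)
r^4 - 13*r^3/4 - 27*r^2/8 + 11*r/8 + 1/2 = (r - 4)*(r - 1/2)*(r + 1/4)*(r + 1)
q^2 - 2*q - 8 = (q - 4)*(q + 2)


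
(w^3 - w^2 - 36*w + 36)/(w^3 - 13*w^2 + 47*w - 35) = (w^2 - 36)/(w^2 - 12*w + 35)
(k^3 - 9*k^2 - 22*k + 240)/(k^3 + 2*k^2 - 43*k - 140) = (k^2 - 14*k + 48)/(k^2 - 3*k - 28)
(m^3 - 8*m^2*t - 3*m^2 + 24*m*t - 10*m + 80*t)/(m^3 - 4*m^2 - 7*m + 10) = (m - 8*t)/(m - 1)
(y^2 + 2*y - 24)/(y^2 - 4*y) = (y + 6)/y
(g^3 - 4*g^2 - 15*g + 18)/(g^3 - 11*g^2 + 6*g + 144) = (g - 1)/(g - 8)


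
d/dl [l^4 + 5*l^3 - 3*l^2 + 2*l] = 4*l^3 + 15*l^2 - 6*l + 2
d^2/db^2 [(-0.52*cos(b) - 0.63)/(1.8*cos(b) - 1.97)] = (-3.88512*sin(b)^2 + 4.252048*cos(b) - 3.88512)/(5.832*cos(b)^3 - 19.1484*cos(b)^2 + 20.95686*cos(b) - 7.645373)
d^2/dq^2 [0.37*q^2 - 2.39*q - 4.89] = 0.740000000000000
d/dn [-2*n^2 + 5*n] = 5 - 4*n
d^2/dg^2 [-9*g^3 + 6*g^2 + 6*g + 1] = 12 - 54*g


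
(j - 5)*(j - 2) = j^2 - 7*j + 10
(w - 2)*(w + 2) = w^2 - 4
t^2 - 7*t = t*(t - 7)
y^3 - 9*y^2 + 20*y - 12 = (y - 6)*(y - 2)*(y - 1)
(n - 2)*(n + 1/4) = n^2 - 7*n/4 - 1/2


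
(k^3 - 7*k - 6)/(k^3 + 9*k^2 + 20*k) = (k^3 - 7*k - 6)/(k*(k^2 + 9*k + 20))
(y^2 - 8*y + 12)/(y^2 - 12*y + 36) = (y - 2)/(y - 6)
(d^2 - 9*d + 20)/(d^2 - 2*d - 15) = (d - 4)/(d + 3)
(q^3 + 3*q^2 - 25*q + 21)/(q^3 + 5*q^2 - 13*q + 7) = (q - 3)/(q - 1)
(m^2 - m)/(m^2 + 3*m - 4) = m/(m + 4)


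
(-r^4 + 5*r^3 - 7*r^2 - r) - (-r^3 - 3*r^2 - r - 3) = -r^4 + 6*r^3 - 4*r^2 + 3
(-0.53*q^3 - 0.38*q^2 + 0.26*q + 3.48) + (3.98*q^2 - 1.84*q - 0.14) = -0.53*q^3 + 3.6*q^2 - 1.58*q + 3.34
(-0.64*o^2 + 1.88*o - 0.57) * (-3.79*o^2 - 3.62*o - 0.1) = 2.4256*o^4 - 4.8084*o^3 - 4.5813*o^2 + 1.8754*o + 0.057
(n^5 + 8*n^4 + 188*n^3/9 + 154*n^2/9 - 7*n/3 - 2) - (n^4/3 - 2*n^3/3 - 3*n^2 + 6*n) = n^5 + 23*n^4/3 + 194*n^3/9 + 181*n^2/9 - 25*n/3 - 2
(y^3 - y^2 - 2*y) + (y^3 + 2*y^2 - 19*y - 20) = 2*y^3 + y^2 - 21*y - 20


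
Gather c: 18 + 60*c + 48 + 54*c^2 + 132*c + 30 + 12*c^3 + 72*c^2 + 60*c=12*c^3 + 126*c^2 + 252*c + 96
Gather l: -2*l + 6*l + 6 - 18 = 4*l - 12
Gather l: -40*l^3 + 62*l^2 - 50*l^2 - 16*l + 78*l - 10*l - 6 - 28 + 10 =-40*l^3 + 12*l^2 + 52*l - 24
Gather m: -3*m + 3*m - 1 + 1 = 0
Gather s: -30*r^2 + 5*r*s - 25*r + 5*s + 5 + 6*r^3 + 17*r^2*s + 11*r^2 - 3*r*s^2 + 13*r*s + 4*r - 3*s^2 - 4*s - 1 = 6*r^3 - 19*r^2 - 21*r + s^2*(-3*r - 3) + s*(17*r^2 + 18*r + 1) + 4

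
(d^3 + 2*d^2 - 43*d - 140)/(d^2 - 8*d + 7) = (d^2 + 9*d + 20)/(d - 1)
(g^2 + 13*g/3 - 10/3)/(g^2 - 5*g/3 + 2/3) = (g + 5)/(g - 1)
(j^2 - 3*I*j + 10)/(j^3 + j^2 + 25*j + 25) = (j + 2*I)/(j^2 + j*(1 + 5*I) + 5*I)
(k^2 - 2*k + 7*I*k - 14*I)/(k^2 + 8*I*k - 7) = (k - 2)/(k + I)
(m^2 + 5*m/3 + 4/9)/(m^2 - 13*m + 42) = (9*m^2 + 15*m + 4)/(9*(m^2 - 13*m + 42))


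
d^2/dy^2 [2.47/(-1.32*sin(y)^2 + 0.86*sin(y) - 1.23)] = (17.214912*sin(y)^4 - 8.411832*sin(y)^3 - 40.036724*sin(y)^2 + 19.43643*sin(y) + 4.36696)/(1.32*sin(y)^2 - 0.86*sin(y) + 1.23)^3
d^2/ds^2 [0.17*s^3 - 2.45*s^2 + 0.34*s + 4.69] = 1.02*s - 4.9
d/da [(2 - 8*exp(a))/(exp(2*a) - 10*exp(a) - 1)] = 4*(2*exp(2*a) - exp(a) + 7)*exp(a)/(exp(4*a) - 20*exp(3*a) + 98*exp(2*a) + 20*exp(a) + 1)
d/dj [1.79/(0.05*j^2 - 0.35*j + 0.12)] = (0.6265 - 0.179*j)/(0.05*j^2 - 0.35*j + 0.12)^2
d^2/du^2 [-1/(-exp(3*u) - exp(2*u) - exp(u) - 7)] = (2*(3*exp(2*u) + 2*exp(u) + 1)^2*exp(u) - (9*exp(2*u) + 4*exp(u) + 1)*(exp(3*u) + exp(2*u) + exp(u) + 7))*exp(u)/(exp(3*u) + exp(2*u) + exp(u) + 7)^3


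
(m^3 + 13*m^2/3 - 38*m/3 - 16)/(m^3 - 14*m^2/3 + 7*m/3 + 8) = (m + 6)/(m - 3)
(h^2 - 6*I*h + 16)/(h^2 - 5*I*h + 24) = (h + 2*I)/(h + 3*I)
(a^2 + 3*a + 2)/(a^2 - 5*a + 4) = (a^2 + 3*a + 2)/(a^2 - 5*a + 4)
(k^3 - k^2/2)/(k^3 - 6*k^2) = (k - 1/2)/(k - 6)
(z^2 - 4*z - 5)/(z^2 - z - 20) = (z + 1)/(z + 4)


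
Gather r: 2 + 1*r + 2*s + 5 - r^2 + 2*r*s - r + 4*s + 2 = -r^2 + 2*r*s + 6*s + 9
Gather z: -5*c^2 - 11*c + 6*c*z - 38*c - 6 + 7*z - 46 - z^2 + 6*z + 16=-5*c^2 - 49*c - z^2 + z*(6*c + 13) - 36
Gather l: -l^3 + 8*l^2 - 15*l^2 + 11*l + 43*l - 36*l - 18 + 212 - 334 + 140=-l^3 - 7*l^2 + 18*l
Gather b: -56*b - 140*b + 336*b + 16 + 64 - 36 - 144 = 140*b - 100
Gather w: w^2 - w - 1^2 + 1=w^2 - w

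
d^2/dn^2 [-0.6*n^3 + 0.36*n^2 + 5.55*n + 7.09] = 0.72 - 3.6*n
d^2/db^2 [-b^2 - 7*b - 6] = -2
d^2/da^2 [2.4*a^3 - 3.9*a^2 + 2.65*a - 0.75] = 14.4*a - 7.8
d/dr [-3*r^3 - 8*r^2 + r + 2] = -9*r^2 - 16*r + 1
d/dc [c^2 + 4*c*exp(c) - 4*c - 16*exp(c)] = 4*c*exp(c) + 2*c - 12*exp(c) - 4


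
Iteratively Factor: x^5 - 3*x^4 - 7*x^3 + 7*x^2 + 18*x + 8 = (x + 1)*(x^4 - 4*x^3 - 3*x^2 + 10*x + 8) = (x - 2)*(x + 1)*(x^3 - 2*x^2 - 7*x - 4) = (x - 2)*(x + 1)^2*(x^2 - 3*x - 4) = (x - 4)*(x - 2)*(x + 1)^2*(x + 1)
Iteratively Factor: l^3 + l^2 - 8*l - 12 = (l + 2)*(l^2 - l - 6) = (l + 2)^2*(l - 3)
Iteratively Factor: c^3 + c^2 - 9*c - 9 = (c + 1)*(c^2 - 9) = (c + 1)*(c + 3)*(c - 3)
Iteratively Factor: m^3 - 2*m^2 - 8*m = (m - 4)*(m^2 + 2*m) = (m - 4)*(m + 2)*(m)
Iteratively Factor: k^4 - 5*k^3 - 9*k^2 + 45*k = (k - 5)*(k^3 - 9*k) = (k - 5)*(k - 3)*(k^2 + 3*k) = k*(k - 5)*(k - 3)*(k + 3)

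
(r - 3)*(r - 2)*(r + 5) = r^3 - 19*r + 30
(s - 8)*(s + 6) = s^2 - 2*s - 48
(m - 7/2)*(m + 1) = m^2 - 5*m/2 - 7/2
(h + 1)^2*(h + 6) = h^3 + 8*h^2 + 13*h + 6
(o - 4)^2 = o^2 - 8*o + 16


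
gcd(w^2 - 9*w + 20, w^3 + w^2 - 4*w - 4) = 1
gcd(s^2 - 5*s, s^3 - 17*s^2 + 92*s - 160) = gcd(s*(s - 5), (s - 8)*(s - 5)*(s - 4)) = s - 5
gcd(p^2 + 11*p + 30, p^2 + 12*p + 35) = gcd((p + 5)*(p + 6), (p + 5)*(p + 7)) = p + 5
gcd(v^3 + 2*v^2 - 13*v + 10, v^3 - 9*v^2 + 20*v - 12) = v^2 - 3*v + 2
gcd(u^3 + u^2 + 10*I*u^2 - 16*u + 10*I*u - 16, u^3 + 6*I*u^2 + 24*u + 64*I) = u^2 + 10*I*u - 16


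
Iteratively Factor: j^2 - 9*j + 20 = (j - 4)*(j - 5)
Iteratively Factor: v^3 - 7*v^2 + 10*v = (v - 2)*(v^2 - 5*v) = v*(v - 2)*(v - 5)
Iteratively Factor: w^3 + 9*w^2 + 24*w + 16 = (w + 4)*(w^2 + 5*w + 4) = (w + 4)^2*(w + 1)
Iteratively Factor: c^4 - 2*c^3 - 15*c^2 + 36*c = (c - 3)*(c^3 + c^2 - 12*c) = c*(c - 3)*(c^2 + c - 12) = c*(c - 3)*(c + 4)*(c - 3)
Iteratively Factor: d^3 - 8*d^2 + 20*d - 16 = (d - 4)*(d^2 - 4*d + 4) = (d - 4)*(d - 2)*(d - 2)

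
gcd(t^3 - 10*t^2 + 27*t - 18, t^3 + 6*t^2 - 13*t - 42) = t - 3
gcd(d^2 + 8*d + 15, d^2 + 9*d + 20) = d + 5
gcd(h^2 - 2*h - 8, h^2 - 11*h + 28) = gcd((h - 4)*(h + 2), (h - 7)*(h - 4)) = h - 4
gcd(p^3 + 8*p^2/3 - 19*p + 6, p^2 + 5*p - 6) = p + 6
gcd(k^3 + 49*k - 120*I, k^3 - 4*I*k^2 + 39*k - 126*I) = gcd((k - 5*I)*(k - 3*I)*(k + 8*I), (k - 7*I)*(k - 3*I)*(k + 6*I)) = k - 3*I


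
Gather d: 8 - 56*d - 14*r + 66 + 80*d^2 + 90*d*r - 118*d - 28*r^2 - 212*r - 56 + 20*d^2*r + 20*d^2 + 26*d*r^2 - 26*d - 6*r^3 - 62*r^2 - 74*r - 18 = d^2*(20*r + 100) + d*(26*r^2 + 90*r - 200) - 6*r^3 - 90*r^2 - 300*r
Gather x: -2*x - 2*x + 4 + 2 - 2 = 4 - 4*x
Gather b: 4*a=4*a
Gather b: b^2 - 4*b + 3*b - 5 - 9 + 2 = b^2 - b - 12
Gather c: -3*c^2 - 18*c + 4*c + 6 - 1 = -3*c^2 - 14*c + 5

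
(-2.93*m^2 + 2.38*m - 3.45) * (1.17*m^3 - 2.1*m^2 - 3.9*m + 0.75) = -3.4281*m^5 + 8.9376*m^4 + 2.3925*m^3 - 4.2345*m^2 + 15.24*m - 2.5875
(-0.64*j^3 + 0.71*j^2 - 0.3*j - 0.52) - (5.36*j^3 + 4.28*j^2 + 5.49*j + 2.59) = -6.0*j^3 - 3.57*j^2 - 5.79*j - 3.11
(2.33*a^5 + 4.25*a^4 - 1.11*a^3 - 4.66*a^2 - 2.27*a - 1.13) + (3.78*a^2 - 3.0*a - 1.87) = 2.33*a^5 + 4.25*a^4 - 1.11*a^3 - 0.88*a^2 - 5.27*a - 3.0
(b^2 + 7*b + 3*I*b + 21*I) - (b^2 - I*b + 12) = 7*b + 4*I*b - 12 + 21*I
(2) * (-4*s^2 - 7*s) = -8*s^2 - 14*s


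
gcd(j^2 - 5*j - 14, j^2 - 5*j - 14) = j^2 - 5*j - 14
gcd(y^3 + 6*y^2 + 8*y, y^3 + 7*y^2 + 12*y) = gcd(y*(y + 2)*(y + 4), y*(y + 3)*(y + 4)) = y^2 + 4*y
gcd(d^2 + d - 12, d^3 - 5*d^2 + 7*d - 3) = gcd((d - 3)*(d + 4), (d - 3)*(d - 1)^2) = d - 3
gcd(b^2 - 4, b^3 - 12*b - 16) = b + 2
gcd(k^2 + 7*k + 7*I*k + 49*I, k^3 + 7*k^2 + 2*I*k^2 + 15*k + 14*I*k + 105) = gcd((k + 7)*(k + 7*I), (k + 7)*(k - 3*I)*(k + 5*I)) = k + 7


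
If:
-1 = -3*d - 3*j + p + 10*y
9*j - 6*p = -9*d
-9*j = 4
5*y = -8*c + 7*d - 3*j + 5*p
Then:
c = 275*y/24 + 127/72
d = 20*y/3 + 10/9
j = -4/9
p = 10*y + 1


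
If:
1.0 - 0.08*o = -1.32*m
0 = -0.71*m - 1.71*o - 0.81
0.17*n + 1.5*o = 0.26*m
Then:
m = -0.77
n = 0.20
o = -0.16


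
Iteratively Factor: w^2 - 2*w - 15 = (w + 3)*(w - 5)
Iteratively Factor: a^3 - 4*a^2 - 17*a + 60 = (a - 3)*(a^2 - a - 20) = (a - 5)*(a - 3)*(a + 4)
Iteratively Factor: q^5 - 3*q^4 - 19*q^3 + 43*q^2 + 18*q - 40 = (q - 2)*(q^4 - q^3 - 21*q^2 + q + 20) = (q - 2)*(q + 1)*(q^3 - 2*q^2 - 19*q + 20) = (q - 2)*(q - 1)*(q + 1)*(q^2 - q - 20) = (q - 5)*(q - 2)*(q - 1)*(q + 1)*(q + 4)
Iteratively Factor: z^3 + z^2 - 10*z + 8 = (z - 1)*(z^2 + 2*z - 8) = (z - 2)*(z - 1)*(z + 4)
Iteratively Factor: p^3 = (p)*(p^2) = p^2*(p)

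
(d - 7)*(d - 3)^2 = d^3 - 13*d^2 + 51*d - 63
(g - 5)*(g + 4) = g^2 - g - 20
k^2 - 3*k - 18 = (k - 6)*(k + 3)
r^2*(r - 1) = r^3 - r^2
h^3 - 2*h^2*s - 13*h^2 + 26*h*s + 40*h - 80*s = (h - 8)*(h - 5)*(h - 2*s)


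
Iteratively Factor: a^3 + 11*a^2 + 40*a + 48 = (a + 4)*(a^2 + 7*a + 12) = (a + 4)^2*(a + 3)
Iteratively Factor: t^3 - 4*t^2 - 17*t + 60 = (t + 4)*(t^2 - 8*t + 15) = (t - 5)*(t + 4)*(t - 3)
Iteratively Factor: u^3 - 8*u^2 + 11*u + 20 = (u + 1)*(u^2 - 9*u + 20) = (u - 5)*(u + 1)*(u - 4)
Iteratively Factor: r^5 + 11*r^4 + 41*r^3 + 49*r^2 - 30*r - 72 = (r + 4)*(r^4 + 7*r^3 + 13*r^2 - 3*r - 18) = (r - 1)*(r + 4)*(r^3 + 8*r^2 + 21*r + 18) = (r - 1)*(r + 3)*(r + 4)*(r^2 + 5*r + 6) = (r - 1)*(r + 2)*(r + 3)*(r + 4)*(r + 3)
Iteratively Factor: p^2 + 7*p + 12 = (p + 4)*(p + 3)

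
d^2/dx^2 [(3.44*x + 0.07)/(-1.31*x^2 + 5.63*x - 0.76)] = (-(2.62*x - 5.63)*(3.44*x + 0.07)*(5.24*x - 11.26) + (27.0384*x - 38.551)*(1.31*x^2 - 5.63*x + 0.76))/(1.31*x^2 - 5.63*x + 0.76)^3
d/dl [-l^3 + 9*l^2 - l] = -3*l^2 + 18*l - 1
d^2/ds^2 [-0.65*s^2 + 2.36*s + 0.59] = -1.30000000000000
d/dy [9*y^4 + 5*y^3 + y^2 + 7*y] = 36*y^3 + 15*y^2 + 2*y + 7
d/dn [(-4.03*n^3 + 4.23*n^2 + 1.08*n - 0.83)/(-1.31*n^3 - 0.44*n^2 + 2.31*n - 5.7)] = (7.3145*n^4 - 15.789*n^3 + 75.8976*n^2 - 48.9524*n - 4.2387)/(1.7161*n^6 + 1.1528*n^5 - 5.8586*n^4 + 12.9012*n^3 + 10.3521*n^2 - 26.334*n + 32.49)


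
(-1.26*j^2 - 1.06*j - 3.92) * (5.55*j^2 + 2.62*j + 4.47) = -6.993*j^4 - 9.1842*j^3 - 30.1654*j^2 - 15.0086*j - 17.5224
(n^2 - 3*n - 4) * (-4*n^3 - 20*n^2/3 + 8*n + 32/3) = -4*n^5 + 16*n^4/3 + 44*n^3 + 40*n^2/3 - 64*n - 128/3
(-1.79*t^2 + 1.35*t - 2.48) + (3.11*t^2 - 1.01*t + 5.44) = 1.32*t^2 + 0.34*t + 2.96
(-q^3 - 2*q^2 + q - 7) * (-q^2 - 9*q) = q^5 + 11*q^4 + 17*q^3 - 2*q^2 + 63*q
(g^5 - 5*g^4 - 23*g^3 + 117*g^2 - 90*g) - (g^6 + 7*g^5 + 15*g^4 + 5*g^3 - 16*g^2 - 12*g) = -g^6 - 6*g^5 - 20*g^4 - 28*g^3 + 133*g^2 - 78*g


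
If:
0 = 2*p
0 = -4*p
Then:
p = 0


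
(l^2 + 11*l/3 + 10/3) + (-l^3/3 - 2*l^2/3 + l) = -l^3/3 + l^2/3 + 14*l/3 + 10/3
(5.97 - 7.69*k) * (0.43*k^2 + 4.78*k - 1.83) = -3.3067*k^3 - 34.1911*k^2 + 42.6093*k - 10.9251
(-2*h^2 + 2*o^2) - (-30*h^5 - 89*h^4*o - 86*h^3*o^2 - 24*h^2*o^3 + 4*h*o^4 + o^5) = 30*h^5 + 89*h^4*o + 86*h^3*o^2 + 24*h^2*o^3 - 2*h^2 - 4*h*o^4 - o^5 + 2*o^2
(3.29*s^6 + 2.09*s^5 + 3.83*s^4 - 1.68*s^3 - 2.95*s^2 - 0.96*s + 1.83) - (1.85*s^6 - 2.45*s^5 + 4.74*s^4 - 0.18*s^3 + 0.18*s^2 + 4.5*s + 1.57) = 1.44*s^6 + 4.54*s^5 - 0.91*s^4 - 1.5*s^3 - 3.13*s^2 - 5.46*s + 0.26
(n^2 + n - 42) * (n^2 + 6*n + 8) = n^4 + 7*n^3 - 28*n^2 - 244*n - 336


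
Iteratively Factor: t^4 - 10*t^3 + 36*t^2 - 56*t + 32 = (t - 2)*(t^3 - 8*t^2 + 20*t - 16) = (t - 4)*(t - 2)*(t^2 - 4*t + 4) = (t - 4)*(t - 2)^2*(t - 2)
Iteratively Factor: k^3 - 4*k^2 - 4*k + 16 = (k - 2)*(k^2 - 2*k - 8) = (k - 2)*(k + 2)*(k - 4)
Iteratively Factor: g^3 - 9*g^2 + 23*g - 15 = (g - 1)*(g^2 - 8*g + 15) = (g - 3)*(g - 1)*(g - 5)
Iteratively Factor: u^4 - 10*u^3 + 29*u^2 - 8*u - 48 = (u - 4)*(u^3 - 6*u^2 + 5*u + 12) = (u - 4)*(u + 1)*(u^2 - 7*u + 12) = (u - 4)^2*(u + 1)*(u - 3)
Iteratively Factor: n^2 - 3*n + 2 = (n - 1)*(n - 2)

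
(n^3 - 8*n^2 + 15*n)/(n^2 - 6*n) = (n^2 - 8*n + 15)/(n - 6)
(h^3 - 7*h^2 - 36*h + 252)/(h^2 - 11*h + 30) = (h^2 - h - 42)/(h - 5)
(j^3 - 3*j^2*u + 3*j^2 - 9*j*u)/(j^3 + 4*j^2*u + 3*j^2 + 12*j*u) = (j - 3*u)/(j + 4*u)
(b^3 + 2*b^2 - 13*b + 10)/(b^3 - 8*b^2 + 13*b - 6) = (b^2 + 3*b - 10)/(b^2 - 7*b + 6)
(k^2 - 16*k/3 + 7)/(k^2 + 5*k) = (k^2 - 16*k/3 + 7)/(k*(k + 5))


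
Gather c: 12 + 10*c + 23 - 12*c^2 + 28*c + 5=-12*c^2 + 38*c + 40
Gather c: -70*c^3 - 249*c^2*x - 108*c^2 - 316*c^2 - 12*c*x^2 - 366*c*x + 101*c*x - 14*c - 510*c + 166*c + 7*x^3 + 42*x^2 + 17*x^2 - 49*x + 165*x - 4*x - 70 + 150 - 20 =-70*c^3 + c^2*(-249*x - 424) + c*(-12*x^2 - 265*x - 358) + 7*x^3 + 59*x^2 + 112*x + 60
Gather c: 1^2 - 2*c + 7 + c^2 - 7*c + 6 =c^2 - 9*c + 14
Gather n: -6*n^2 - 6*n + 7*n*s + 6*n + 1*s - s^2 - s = -6*n^2 + 7*n*s - s^2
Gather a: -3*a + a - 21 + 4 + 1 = -2*a - 16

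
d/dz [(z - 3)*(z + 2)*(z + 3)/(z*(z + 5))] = (z^4 + 10*z^3 + 19*z^2 + 36*z + 90)/(z^2*(z^2 + 10*z + 25))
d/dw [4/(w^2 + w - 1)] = 4*(-2*w - 1)/(w^2 + w - 1)^2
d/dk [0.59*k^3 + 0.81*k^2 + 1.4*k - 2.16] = 1.77*k^2 + 1.62*k + 1.4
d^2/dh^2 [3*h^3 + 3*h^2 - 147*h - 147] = 18*h + 6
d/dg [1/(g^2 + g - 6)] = (-2*g - 1)/(g^2 + g - 6)^2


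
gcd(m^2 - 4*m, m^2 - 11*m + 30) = 1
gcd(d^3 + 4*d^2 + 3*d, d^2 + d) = d^2 + d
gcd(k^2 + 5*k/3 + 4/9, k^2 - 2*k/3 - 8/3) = k + 4/3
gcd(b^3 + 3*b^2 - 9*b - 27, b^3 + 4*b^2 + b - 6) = b + 3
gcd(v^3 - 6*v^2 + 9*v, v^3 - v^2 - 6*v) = v^2 - 3*v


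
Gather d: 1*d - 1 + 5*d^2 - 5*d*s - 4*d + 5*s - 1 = 5*d^2 + d*(-5*s - 3) + 5*s - 2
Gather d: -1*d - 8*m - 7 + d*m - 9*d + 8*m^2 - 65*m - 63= d*(m - 10) + 8*m^2 - 73*m - 70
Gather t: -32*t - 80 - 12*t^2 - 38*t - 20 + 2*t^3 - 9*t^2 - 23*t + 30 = 2*t^3 - 21*t^2 - 93*t - 70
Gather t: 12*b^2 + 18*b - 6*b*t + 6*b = 12*b^2 - 6*b*t + 24*b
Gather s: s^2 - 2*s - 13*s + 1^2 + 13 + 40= s^2 - 15*s + 54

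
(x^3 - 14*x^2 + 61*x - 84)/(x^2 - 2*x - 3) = (x^2 - 11*x + 28)/(x + 1)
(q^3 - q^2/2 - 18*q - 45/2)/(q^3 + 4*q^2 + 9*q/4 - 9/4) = 2*(q - 5)/(2*q - 1)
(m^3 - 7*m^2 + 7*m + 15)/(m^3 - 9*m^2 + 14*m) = (m^3 - 7*m^2 + 7*m + 15)/(m*(m^2 - 9*m + 14))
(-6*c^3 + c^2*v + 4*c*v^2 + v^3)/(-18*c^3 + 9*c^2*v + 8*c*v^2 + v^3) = (2*c + v)/(6*c + v)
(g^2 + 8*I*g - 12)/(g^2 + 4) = (g + 6*I)/(g - 2*I)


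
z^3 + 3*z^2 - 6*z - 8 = (z - 2)*(z + 1)*(z + 4)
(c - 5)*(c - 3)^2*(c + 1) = c^4 - 10*c^3 + 28*c^2 - 6*c - 45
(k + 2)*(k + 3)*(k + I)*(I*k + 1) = I*k^4 + 5*I*k^3 + 7*I*k^2 + 5*I*k + 6*I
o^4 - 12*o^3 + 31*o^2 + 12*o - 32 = (o - 8)*(o - 4)*(o - 1)*(o + 1)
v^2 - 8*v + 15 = (v - 5)*(v - 3)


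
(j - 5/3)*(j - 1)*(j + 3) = j^3 + j^2/3 - 19*j/3 + 5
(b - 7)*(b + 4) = b^2 - 3*b - 28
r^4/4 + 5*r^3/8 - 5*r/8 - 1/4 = (r/4 + 1/2)*(r - 1)*(r + 1/2)*(r + 1)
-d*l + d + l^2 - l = (-d + l)*(l - 1)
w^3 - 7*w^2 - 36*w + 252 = (w - 7)*(w - 6)*(w + 6)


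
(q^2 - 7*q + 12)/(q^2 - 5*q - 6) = (-q^2 + 7*q - 12)/(-q^2 + 5*q + 6)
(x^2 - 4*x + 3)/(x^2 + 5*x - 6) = (x - 3)/(x + 6)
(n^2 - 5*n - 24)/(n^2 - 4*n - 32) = (n + 3)/(n + 4)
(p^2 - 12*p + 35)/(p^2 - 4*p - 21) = (p - 5)/(p + 3)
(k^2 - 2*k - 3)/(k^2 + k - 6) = (k^2 - 2*k - 3)/(k^2 + k - 6)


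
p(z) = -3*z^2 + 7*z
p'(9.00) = -47.00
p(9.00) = -180.00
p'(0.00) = 7.00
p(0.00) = 0.00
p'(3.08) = -11.48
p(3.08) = -6.90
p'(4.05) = -17.30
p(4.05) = -20.86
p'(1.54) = -2.24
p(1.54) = 3.67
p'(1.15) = 0.10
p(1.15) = 4.08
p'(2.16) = -5.96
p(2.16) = 1.12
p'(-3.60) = 28.60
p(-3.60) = -64.08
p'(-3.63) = 28.78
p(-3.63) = -64.94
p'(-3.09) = 25.54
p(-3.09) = -50.27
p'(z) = 7 - 6*z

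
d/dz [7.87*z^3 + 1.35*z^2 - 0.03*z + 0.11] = 23.61*z^2 + 2.7*z - 0.03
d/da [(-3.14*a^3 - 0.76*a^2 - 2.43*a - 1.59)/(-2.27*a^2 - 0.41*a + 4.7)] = (7.1278*a^4 + 2.5748*a^3 - 49.4785*a^2 - 14.3626*a - 12.0729)/(5.1529*a^4 + 1.8614*a^3 - 21.1699*a^2 - 3.854*a + 22.09)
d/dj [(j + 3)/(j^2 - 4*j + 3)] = (j^2 - 4*j - 2*(j - 2)*(j + 3) + 3)/(j^2 - 4*j + 3)^2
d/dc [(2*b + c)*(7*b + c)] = 9*b + 2*c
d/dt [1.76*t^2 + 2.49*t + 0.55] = 3.52*t + 2.49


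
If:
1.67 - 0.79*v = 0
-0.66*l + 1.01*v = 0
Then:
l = 3.23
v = 2.11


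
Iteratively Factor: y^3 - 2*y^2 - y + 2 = (y + 1)*(y^2 - 3*y + 2) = (y - 2)*(y + 1)*(y - 1)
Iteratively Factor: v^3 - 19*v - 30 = (v - 5)*(v^2 + 5*v + 6) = (v - 5)*(v + 3)*(v + 2)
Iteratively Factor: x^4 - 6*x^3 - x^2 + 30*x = (x - 3)*(x^3 - 3*x^2 - 10*x) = x*(x - 3)*(x^2 - 3*x - 10) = x*(x - 3)*(x + 2)*(x - 5)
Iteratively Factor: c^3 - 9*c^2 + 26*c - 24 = (c - 3)*(c^2 - 6*c + 8) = (c - 3)*(c - 2)*(c - 4)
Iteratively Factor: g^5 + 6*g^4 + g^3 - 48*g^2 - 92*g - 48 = (g - 3)*(g^4 + 9*g^3 + 28*g^2 + 36*g + 16) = (g - 3)*(g + 2)*(g^3 + 7*g^2 + 14*g + 8) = (g - 3)*(g + 2)^2*(g^2 + 5*g + 4) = (g - 3)*(g + 2)^2*(g + 4)*(g + 1)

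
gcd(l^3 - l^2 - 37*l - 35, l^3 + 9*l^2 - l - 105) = l + 5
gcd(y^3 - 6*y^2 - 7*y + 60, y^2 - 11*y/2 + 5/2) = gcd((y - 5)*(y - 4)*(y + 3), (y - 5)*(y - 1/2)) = y - 5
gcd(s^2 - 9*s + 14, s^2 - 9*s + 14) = s^2 - 9*s + 14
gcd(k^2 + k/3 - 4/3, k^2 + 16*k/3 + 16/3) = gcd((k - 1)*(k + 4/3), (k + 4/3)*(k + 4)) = k + 4/3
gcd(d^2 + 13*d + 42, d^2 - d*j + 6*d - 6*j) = d + 6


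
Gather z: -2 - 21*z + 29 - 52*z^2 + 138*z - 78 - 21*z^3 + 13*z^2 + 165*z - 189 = -21*z^3 - 39*z^2 + 282*z - 240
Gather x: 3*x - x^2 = -x^2 + 3*x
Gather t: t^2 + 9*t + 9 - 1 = t^2 + 9*t + 8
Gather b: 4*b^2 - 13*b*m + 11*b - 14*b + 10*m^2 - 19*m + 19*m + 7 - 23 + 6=4*b^2 + b*(-13*m - 3) + 10*m^2 - 10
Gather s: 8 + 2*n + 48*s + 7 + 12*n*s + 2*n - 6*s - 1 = 4*n + s*(12*n + 42) + 14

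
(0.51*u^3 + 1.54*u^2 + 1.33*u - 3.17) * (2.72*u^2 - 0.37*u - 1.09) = 1.3872*u^5 + 4.0001*u^4 + 2.4919*u^3 - 10.7931*u^2 - 0.2768*u + 3.4553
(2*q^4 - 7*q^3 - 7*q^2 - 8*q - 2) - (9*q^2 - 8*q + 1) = 2*q^4 - 7*q^3 - 16*q^2 - 3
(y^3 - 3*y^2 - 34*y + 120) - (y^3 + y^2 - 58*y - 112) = -4*y^2 + 24*y + 232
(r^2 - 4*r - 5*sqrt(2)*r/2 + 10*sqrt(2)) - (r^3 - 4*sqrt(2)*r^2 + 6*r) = -r^3 + r^2 + 4*sqrt(2)*r^2 - 10*r - 5*sqrt(2)*r/2 + 10*sqrt(2)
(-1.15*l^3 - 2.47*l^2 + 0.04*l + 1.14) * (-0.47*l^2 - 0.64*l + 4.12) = 0.5405*l^5 + 1.8969*l^4 - 3.176*l^3 - 10.7378*l^2 - 0.5648*l + 4.6968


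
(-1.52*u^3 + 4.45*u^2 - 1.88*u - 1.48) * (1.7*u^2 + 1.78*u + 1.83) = -2.584*u^5 + 4.8594*u^4 + 1.9434*u^3 + 2.2811*u^2 - 6.0748*u - 2.7084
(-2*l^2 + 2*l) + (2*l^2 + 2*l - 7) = 4*l - 7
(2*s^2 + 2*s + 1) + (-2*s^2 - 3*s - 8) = -s - 7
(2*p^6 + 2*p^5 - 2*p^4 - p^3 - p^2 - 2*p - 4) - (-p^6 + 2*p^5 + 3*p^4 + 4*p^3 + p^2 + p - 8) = 3*p^6 - 5*p^4 - 5*p^3 - 2*p^2 - 3*p + 4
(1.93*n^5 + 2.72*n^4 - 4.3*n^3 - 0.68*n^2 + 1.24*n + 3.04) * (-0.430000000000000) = -0.8299*n^5 - 1.1696*n^4 + 1.849*n^3 + 0.2924*n^2 - 0.5332*n - 1.3072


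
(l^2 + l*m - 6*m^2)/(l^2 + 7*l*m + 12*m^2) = (l - 2*m)/(l + 4*m)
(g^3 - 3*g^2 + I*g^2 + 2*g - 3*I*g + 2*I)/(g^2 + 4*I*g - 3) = (g^2 - 3*g + 2)/(g + 3*I)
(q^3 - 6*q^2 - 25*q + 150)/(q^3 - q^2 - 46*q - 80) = (q^2 - 11*q + 30)/(q^2 - 6*q - 16)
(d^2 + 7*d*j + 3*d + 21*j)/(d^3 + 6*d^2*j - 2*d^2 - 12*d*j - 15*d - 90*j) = (d + 7*j)/(d^2 + 6*d*j - 5*d - 30*j)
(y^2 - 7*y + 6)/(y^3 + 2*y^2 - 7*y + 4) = (y - 6)/(y^2 + 3*y - 4)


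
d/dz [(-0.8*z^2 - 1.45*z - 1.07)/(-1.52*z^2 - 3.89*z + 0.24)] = (0.908000000000001*z^2 - 3.6368*z - 4.5103)/(2.3104*z^4 + 11.8256*z^3 + 14.4025*z^2 - 1.8672*z + 0.0576)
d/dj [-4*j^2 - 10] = -8*j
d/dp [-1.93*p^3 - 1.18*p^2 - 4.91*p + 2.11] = -5.79*p^2 - 2.36*p - 4.91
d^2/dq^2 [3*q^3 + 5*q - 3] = 18*q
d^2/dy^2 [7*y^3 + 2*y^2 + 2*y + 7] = 42*y + 4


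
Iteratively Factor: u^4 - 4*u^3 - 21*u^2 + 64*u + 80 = (u - 5)*(u^3 + u^2 - 16*u - 16) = (u - 5)*(u + 1)*(u^2 - 16) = (u - 5)*(u + 1)*(u + 4)*(u - 4)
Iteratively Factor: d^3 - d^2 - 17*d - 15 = (d + 3)*(d^2 - 4*d - 5) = (d + 1)*(d + 3)*(d - 5)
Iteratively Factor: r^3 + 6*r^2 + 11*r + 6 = (r + 3)*(r^2 + 3*r + 2) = (r + 2)*(r + 3)*(r + 1)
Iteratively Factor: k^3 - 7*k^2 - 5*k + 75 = (k - 5)*(k^2 - 2*k - 15) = (k - 5)^2*(k + 3)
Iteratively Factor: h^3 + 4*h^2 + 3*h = (h + 1)*(h^2 + 3*h) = (h + 1)*(h + 3)*(h)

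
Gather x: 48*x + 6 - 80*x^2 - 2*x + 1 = -80*x^2 + 46*x + 7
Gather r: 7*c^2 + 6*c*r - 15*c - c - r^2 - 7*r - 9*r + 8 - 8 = 7*c^2 - 16*c - r^2 + r*(6*c - 16)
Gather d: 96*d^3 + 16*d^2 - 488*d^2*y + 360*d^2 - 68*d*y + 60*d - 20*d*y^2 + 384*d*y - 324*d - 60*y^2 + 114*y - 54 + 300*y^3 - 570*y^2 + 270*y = 96*d^3 + d^2*(376 - 488*y) + d*(-20*y^2 + 316*y - 264) + 300*y^3 - 630*y^2 + 384*y - 54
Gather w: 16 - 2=14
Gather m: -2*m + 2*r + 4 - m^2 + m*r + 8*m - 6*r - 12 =-m^2 + m*(r + 6) - 4*r - 8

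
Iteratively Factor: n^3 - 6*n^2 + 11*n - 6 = (n - 3)*(n^2 - 3*n + 2) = (n - 3)*(n - 1)*(n - 2)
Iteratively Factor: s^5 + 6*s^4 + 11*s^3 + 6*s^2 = (s + 2)*(s^4 + 4*s^3 + 3*s^2) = s*(s + 2)*(s^3 + 4*s^2 + 3*s) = s*(s + 2)*(s + 3)*(s^2 + s) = s*(s + 1)*(s + 2)*(s + 3)*(s)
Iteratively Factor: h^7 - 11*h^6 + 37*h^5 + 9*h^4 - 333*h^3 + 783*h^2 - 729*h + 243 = (h - 3)*(h^6 - 8*h^5 + 13*h^4 + 48*h^3 - 189*h^2 + 216*h - 81) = (h - 3)^2*(h^5 - 5*h^4 - 2*h^3 + 42*h^2 - 63*h + 27) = (h - 3)^2*(h - 1)*(h^4 - 4*h^3 - 6*h^2 + 36*h - 27) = (h - 3)^2*(h - 1)*(h + 3)*(h^3 - 7*h^2 + 15*h - 9) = (h - 3)^3*(h - 1)*(h + 3)*(h^2 - 4*h + 3) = (h - 3)^4*(h - 1)*(h + 3)*(h - 1)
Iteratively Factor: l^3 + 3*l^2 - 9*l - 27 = (l - 3)*(l^2 + 6*l + 9) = (l - 3)*(l + 3)*(l + 3)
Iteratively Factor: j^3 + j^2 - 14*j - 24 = (j + 2)*(j^2 - j - 12) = (j + 2)*(j + 3)*(j - 4)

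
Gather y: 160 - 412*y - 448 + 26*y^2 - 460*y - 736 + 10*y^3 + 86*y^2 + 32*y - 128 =10*y^3 + 112*y^2 - 840*y - 1152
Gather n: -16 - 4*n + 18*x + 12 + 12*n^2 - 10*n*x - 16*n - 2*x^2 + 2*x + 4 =12*n^2 + n*(-10*x - 20) - 2*x^2 + 20*x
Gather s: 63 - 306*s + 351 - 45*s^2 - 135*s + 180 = -45*s^2 - 441*s + 594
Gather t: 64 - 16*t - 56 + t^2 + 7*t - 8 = t^2 - 9*t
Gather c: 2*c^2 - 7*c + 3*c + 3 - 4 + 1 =2*c^2 - 4*c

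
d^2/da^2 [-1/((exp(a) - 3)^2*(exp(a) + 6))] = 9*(-exp(3*a) - 6*exp(2*a) - 21*exp(a) - 18)*exp(a)/(exp(7*a) + 6*exp(6*a) - 54*exp(5*a) - 216*exp(4*a) + 1377*exp(3*a) + 1458*exp(2*a) - 14580*exp(a) + 17496)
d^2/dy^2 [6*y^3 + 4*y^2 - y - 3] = 36*y + 8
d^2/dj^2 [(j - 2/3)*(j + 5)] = 2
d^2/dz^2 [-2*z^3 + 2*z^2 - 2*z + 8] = 4 - 12*z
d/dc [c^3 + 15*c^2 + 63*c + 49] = 3*c^2 + 30*c + 63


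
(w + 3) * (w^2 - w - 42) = w^3 + 2*w^2 - 45*w - 126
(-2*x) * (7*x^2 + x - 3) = -14*x^3 - 2*x^2 + 6*x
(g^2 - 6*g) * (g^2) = g^4 - 6*g^3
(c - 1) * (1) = c - 1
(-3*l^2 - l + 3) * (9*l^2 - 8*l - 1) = -27*l^4 + 15*l^3 + 38*l^2 - 23*l - 3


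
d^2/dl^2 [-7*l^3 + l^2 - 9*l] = 2 - 42*l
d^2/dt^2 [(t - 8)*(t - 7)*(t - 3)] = 6*t - 36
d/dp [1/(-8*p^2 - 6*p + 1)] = 2*(8*p + 3)/(8*p^2 + 6*p - 1)^2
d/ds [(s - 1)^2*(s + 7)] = (s - 1)*(3*s + 13)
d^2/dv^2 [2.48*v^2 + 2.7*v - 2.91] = 4.96000000000000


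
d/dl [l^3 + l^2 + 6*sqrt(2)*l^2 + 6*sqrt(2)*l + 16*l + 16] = 3*l^2 + 2*l + 12*sqrt(2)*l + 6*sqrt(2) + 16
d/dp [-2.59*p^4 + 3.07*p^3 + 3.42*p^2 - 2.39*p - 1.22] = -10.36*p^3 + 9.21*p^2 + 6.84*p - 2.39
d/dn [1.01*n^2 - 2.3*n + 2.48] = 2.02*n - 2.3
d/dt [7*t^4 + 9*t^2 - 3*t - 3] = 28*t^3 + 18*t - 3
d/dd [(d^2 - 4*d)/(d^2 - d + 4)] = (3*d^2 + 8*d - 16)/(d^4 - 2*d^3 + 9*d^2 - 8*d + 16)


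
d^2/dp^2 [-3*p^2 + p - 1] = -6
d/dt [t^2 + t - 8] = 2*t + 1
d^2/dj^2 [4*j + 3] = 0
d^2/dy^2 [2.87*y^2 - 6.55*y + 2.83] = 5.74000000000000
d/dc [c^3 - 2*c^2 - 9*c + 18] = 3*c^2 - 4*c - 9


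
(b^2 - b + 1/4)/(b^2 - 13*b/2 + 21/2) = (4*b^2 - 4*b + 1)/(2*(2*b^2 - 13*b + 21))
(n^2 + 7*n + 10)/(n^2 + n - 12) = (n^2 + 7*n + 10)/(n^2 + n - 12)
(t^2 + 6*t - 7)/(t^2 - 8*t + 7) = (t + 7)/(t - 7)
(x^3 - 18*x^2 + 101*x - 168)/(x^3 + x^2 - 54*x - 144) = (x^2 - 10*x + 21)/(x^2 + 9*x + 18)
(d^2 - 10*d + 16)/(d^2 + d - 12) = (d^2 - 10*d + 16)/(d^2 + d - 12)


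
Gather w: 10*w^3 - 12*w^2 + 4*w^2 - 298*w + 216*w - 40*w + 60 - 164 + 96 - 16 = 10*w^3 - 8*w^2 - 122*w - 24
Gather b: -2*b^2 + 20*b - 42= -2*b^2 + 20*b - 42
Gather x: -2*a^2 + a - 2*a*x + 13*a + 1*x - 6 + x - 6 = -2*a^2 + 14*a + x*(2 - 2*a) - 12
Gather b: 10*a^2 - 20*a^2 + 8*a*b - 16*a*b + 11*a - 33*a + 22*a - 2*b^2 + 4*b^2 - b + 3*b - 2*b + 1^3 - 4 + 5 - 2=-10*a^2 - 8*a*b + 2*b^2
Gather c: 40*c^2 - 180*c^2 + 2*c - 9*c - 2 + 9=-140*c^2 - 7*c + 7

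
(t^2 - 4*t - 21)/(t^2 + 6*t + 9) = (t - 7)/(t + 3)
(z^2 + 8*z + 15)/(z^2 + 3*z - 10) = (z + 3)/(z - 2)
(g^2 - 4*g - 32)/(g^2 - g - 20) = (g - 8)/(g - 5)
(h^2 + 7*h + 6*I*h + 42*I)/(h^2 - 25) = (h^2 + h*(7 + 6*I) + 42*I)/(h^2 - 25)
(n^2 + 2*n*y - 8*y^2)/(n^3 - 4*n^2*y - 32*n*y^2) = (-n + 2*y)/(n*(-n + 8*y))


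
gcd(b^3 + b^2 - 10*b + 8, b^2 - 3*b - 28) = b + 4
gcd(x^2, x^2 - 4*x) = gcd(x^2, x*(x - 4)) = x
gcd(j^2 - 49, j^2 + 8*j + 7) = j + 7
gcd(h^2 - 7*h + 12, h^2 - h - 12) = h - 4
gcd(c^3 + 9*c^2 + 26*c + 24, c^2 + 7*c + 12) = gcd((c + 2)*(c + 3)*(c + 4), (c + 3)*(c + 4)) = c^2 + 7*c + 12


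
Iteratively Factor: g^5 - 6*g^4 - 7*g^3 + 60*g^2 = (g - 4)*(g^4 - 2*g^3 - 15*g^2) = g*(g - 4)*(g^3 - 2*g^2 - 15*g) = g*(g - 5)*(g - 4)*(g^2 + 3*g) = g*(g - 5)*(g - 4)*(g + 3)*(g)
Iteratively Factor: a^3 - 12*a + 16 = (a + 4)*(a^2 - 4*a + 4) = (a - 2)*(a + 4)*(a - 2)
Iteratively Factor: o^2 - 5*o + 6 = (o - 2)*(o - 3)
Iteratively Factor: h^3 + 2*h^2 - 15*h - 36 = (h - 4)*(h^2 + 6*h + 9) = (h - 4)*(h + 3)*(h + 3)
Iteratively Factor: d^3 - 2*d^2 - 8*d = (d + 2)*(d^2 - 4*d) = d*(d + 2)*(d - 4)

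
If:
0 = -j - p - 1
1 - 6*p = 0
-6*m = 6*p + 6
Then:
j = -7/6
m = -7/6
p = 1/6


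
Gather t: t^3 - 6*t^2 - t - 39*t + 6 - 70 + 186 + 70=t^3 - 6*t^2 - 40*t + 192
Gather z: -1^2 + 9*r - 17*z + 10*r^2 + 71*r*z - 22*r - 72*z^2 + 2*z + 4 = 10*r^2 - 13*r - 72*z^2 + z*(71*r - 15) + 3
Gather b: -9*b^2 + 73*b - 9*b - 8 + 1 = -9*b^2 + 64*b - 7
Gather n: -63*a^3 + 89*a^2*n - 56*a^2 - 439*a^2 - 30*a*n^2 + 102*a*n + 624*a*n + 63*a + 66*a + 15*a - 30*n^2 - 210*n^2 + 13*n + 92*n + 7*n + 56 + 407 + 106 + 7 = -63*a^3 - 495*a^2 + 144*a + n^2*(-30*a - 240) + n*(89*a^2 + 726*a + 112) + 576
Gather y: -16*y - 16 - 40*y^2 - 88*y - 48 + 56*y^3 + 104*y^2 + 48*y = 56*y^3 + 64*y^2 - 56*y - 64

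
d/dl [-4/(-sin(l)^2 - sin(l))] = -(8/tan(l) + 4*cos(l)/sin(l)^2)/(sin(l) + 1)^2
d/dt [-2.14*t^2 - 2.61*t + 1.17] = -4.28*t - 2.61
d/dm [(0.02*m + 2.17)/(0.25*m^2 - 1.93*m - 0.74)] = (-0.005*m^2 - 1.085*m + 4.1733)/(0.0625*m^4 - 0.965*m^3 + 3.3549*m^2 + 2.8564*m + 0.5476)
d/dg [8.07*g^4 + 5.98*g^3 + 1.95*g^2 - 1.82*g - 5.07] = 32.28*g^3 + 17.94*g^2 + 3.9*g - 1.82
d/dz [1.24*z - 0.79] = 1.24000000000000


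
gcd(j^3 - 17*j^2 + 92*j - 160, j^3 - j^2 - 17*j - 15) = j - 5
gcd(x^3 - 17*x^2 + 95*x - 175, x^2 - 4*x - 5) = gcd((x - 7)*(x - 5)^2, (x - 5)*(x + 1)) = x - 5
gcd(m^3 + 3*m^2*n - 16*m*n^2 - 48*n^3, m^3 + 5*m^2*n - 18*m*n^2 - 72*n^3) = m^2 - m*n - 12*n^2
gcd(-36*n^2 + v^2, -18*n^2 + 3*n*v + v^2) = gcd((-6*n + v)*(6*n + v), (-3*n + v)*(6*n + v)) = 6*n + v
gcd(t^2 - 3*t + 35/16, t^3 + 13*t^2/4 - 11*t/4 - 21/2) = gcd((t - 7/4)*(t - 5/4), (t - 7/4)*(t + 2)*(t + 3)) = t - 7/4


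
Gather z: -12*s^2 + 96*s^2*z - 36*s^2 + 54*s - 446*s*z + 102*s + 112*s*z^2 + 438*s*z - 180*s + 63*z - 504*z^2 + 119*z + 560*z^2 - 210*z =-48*s^2 - 24*s + z^2*(112*s + 56) + z*(96*s^2 - 8*s - 28)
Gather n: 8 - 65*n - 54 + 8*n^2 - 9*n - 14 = 8*n^2 - 74*n - 60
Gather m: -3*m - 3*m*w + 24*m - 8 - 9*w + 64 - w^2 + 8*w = m*(21 - 3*w) - w^2 - w + 56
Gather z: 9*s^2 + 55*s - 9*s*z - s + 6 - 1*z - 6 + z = 9*s^2 - 9*s*z + 54*s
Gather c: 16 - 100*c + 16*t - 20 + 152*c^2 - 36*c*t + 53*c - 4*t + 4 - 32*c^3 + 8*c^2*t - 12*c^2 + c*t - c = -32*c^3 + c^2*(8*t + 140) + c*(-35*t - 48) + 12*t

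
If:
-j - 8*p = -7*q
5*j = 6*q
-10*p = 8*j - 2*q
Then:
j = 0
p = 0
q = 0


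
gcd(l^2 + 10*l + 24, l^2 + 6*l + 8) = l + 4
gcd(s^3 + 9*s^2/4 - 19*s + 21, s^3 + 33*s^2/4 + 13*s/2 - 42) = s^2 + 17*s/4 - 21/2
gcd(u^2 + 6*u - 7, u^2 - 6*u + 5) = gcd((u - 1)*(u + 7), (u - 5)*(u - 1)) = u - 1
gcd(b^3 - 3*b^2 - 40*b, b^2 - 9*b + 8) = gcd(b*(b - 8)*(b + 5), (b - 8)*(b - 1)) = b - 8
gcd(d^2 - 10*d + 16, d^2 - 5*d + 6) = d - 2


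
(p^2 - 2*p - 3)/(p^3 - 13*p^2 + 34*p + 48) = (p - 3)/(p^2 - 14*p + 48)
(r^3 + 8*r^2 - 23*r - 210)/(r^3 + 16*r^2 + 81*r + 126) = (r - 5)/(r + 3)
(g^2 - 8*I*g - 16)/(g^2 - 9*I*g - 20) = (g - 4*I)/(g - 5*I)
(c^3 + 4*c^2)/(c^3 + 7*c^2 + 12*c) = c/(c + 3)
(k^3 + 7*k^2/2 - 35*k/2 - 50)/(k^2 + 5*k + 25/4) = 2*(k^2 + k - 20)/(2*k + 5)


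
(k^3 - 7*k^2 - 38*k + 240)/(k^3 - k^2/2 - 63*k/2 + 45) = 2*(k - 8)/(2*k - 3)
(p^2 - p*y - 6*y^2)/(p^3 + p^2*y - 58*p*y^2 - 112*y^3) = (-p + 3*y)/(-p^2 + p*y + 56*y^2)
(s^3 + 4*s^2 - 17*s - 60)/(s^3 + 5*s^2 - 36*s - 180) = (s^2 - s - 12)/(s^2 - 36)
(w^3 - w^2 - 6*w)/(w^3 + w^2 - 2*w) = (w - 3)/(w - 1)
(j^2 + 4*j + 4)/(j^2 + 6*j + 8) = (j + 2)/(j + 4)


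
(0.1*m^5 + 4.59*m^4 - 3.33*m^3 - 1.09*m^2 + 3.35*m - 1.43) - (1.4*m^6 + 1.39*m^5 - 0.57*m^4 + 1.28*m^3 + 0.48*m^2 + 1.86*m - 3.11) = -1.4*m^6 - 1.29*m^5 + 5.16*m^4 - 4.61*m^3 - 1.57*m^2 + 1.49*m + 1.68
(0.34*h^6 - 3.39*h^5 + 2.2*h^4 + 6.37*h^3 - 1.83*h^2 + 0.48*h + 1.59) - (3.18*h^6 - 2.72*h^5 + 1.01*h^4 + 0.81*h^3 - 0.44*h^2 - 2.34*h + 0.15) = -2.84*h^6 - 0.67*h^5 + 1.19*h^4 + 5.56*h^3 - 1.39*h^2 + 2.82*h + 1.44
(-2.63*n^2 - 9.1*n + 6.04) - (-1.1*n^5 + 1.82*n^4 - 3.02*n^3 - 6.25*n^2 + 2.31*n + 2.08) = 1.1*n^5 - 1.82*n^4 + 3.02*n^3 + 3.62*n^2 - 11.41*n + 3.96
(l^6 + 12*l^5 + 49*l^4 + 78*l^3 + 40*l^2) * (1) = l^6 + 12*l^5 + 49*l^4 + 78*l^3 + 40*l^2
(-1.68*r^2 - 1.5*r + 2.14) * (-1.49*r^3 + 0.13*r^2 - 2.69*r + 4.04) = 2.5032*r^5 + 2.0166*r^4 + 1.1356*r^3 - 2.474*r^2 - 11.8166*r + 8.6456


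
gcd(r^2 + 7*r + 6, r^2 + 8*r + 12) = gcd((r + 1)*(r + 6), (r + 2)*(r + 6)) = r + 6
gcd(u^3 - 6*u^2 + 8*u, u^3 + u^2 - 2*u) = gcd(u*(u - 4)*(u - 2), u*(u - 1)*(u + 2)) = u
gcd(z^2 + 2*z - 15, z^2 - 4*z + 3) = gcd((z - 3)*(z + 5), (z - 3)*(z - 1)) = z - 3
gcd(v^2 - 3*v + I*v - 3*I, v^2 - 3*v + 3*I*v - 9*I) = v - 3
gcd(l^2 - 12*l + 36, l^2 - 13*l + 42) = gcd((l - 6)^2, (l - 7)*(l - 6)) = l - 6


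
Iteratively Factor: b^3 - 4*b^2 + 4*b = (b)*(b^2 - 4*b + 4) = b*(b - 2)*(b - 2)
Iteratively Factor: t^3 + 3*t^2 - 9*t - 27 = (t + 3)*(t^2 - 9) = (t + 3)^2*(t - 3)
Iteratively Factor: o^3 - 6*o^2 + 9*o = (o - 3)*(o^2 - 3*o) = o*(o - 3)*(o - 3)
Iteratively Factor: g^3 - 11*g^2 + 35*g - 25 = (g - 1)*(g^2 - 10*g + 25) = (g - 5)*(g - 1)*(g - 5)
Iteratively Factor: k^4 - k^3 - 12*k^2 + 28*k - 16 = (k - 2)*(k^3 + k^2 - 10*k + 8) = (k - 2)^2*(k^2 + 3*k - 4) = (k - 2)^2*(k + 4)*(k - 1)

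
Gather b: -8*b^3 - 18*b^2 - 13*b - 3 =-8*b^3 - 18*b^2 - 13*b - 3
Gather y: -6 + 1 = -5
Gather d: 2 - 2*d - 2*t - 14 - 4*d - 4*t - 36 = -6*d - 6*t - 48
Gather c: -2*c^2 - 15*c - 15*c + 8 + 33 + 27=-2*c^2 - 30*c + 68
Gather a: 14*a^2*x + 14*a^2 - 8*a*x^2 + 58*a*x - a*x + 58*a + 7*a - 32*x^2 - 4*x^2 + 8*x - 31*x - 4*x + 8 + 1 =a^2*(14*x + 14) + a*(-8*x^2 + 57*x + 65) - 36*x^2 - 27*x + 9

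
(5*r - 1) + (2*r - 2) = 7*r - 3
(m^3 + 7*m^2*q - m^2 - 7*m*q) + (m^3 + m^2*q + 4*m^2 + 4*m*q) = 2*m^3 + 8*m^2*q + 3*m^2 - 3*m*q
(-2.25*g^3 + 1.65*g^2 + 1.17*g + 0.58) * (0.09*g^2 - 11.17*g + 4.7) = -0.2025*g^5 + 25.281*g^4 - 28.9002*g^3 - 5.2617*g^2 - 0.9796*g + 2.726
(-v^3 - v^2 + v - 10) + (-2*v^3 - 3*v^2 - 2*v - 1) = -3*v^3 - 4*v^2 - v - 11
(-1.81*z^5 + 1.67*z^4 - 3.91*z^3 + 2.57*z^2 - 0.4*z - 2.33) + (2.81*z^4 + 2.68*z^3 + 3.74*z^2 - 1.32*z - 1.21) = -1.81*z^5 + 4.48*z^4 - 1.23*z^3 + 6.31*z^2 - 1.72*z - 3.54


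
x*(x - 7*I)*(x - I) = x^3 - 8*I*x^2 - 7*x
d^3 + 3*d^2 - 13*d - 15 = (d - 3)*(d + 1)*(d + 5)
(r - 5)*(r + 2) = r^2 - 3*r - 10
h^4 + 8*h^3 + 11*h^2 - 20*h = h*(h - 1)*(h + 4)*(h + 5)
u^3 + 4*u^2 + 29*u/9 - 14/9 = (u - 1/3)*(u + 2)*(u + 7/3)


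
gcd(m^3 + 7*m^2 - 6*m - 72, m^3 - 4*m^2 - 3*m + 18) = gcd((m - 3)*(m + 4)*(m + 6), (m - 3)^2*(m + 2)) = m - 3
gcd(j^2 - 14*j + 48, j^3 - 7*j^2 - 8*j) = j - 8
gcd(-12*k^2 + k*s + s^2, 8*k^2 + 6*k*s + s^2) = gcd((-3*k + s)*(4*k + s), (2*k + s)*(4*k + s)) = 4*k + s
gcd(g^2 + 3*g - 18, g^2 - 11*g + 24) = g - 3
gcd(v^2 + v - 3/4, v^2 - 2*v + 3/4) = v - 1/2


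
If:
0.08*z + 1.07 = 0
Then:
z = -13.38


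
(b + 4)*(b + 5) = b^2 + 9*b + 20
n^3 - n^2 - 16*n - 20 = (n - 5)*(n + 2)^2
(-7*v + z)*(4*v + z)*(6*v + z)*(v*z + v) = -168*v^4*z - 168*v^4 - 46*v^3*z^2 - 46*v^3*z + 3*v^2*z^3 + 3*v^2*z^2 + v*z^4 + v*z^3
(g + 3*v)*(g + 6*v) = g^2 + 9*g*v + 18*v^2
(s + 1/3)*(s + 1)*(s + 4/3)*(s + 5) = s^4 + 23*s^3/3 + 139*s^2/9 + 11*s + 20/9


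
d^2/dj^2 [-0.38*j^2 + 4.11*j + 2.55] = -0.760000000000000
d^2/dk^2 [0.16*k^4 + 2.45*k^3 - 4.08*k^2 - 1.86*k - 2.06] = 1.92*k^2 + 14.7*k - 8.16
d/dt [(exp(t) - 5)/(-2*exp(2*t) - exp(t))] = (2*exp(2*t) - 20*exp(t) - 5)*exp(-t)/(4*exp(2*t) + 4*exp(t) + 1)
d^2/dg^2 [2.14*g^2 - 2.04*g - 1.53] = 4.28000000000000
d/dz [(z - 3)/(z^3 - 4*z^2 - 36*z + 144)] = (z^3 - 4*z^2 - 36*z + (z - 3)*(-3*z^2 + 8*z + 36) + 144)/(z^3 - 4*z^2 - 36*z + 144)^2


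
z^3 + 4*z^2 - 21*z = z*(z - 3)*(z + 7)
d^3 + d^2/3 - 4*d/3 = d*(d - 1)*(d + 4/3)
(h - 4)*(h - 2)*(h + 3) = h^3 - 3*h^2 - 10*h + 24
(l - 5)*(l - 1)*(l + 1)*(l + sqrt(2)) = l^4 - 5*l^3 + sqrt(2)*l^3 - 5*sqrt(2)*l^2 - l^2 - sqrt(2)*l + 5*l + 5*sqrt(2)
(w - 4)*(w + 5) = w^2 + w - 20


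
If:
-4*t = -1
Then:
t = 1/4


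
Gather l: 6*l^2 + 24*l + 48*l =6*l^2 + 72*l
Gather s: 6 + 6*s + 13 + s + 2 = 7*s + 21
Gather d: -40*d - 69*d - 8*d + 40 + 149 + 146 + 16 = 351 - 117*d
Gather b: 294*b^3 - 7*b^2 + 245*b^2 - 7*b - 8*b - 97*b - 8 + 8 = 294*b^3 + 238*b^2 - 112*b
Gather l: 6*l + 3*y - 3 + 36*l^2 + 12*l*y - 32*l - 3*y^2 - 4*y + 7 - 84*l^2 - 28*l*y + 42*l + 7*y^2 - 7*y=-48*l^2 + l*(16 - 16*y) + 4*y^2 - 8*y + 4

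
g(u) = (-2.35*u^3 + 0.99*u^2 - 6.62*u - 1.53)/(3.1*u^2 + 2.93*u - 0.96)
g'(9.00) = -0.72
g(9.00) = -6.13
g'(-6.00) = -0.63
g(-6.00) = 6.25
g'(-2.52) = 0.86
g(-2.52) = 5.21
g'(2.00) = -0.27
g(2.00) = -1.71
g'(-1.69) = 10.55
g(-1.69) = 8.10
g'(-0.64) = 8.46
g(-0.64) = -2.38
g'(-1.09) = 207.67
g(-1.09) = -21.05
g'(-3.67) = -0.28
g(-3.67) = 5.07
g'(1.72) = -0.12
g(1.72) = -1.66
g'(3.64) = -0.58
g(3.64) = -2.48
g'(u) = (-6.2*u - 2.93)*(-2.35*u^3 + 0.99*u^2 - 6.62*u - 1.53)/(3.1*u^2 + 2.93*u - 0.96)^2 + (-7.05*u^2 + 1.98*u - 6.62)/(3.1*u^2 + 2.93*u - 0.96)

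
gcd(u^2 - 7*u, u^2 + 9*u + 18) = 1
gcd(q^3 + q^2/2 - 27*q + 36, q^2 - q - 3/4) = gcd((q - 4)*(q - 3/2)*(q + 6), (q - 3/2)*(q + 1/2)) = q - 3/2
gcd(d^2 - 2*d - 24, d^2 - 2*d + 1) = 1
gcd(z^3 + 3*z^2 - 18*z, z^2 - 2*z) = z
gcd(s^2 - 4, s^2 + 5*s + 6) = s + 2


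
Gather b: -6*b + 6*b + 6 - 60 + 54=0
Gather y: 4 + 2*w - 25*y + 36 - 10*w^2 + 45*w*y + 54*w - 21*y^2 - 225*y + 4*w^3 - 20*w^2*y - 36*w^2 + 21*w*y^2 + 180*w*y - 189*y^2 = 4*w^3 - 46*w^2 + 56*w + y^2*(21*w - 210) + y*(-20*w^2 + 225*w - 250) + 40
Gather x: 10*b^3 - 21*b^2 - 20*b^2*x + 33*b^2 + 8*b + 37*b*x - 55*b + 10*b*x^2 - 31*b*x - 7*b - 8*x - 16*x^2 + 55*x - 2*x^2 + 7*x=10*b^3 + 12*b^2 - 54*b + x^2*(10*b - 18) + x*(-20*b^2 + 6*b + 54)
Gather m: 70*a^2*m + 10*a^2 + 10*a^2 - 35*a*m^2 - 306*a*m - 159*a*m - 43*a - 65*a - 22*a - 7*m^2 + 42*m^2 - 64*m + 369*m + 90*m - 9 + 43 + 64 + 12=20*a^2 - 130*a + m^2*(35 - 35*a) + m*(70*a^2 - 465*a + 395) + 110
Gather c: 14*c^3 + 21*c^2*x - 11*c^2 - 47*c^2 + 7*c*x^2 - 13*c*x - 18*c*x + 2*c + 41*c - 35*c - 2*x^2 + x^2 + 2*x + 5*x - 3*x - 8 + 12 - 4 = 14*c^3 + c^2*(21*x - 58) + c*(7*x^2 - 31*x + 8) - x^2 + 4*x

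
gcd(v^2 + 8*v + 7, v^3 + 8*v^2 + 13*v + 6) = v + 1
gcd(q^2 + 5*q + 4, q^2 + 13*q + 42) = 1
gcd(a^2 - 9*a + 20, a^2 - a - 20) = a - 5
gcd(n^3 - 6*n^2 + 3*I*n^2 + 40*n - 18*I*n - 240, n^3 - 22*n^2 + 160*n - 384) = n - 6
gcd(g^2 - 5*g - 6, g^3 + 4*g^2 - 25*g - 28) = g + 1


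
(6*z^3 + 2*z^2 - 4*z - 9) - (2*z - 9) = 6*z^3 + 2*z^2 - 6*z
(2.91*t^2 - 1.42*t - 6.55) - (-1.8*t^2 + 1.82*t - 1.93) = 4.71*t^2 - 3.24*t - 4.62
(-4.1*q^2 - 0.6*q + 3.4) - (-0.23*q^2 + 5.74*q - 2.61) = -3.87*q^2 - 6.34*q + 6.01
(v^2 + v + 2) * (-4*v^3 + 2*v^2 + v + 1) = -4*v^5 - 2*v^4 - 5*v^3 + 6*v^2 + 3*v + 2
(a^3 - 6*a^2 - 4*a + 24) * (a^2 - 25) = a^5 - 6*a^4 - 29*a^3 + 174*a^2 + 100*a - 600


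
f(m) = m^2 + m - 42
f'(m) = 2*m + 1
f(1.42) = -38.56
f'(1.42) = 3.84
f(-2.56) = -38.01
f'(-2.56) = -4.12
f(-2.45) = -38.45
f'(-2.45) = -3.90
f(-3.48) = -33.37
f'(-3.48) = -5.96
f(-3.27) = -34.58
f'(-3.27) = -5.54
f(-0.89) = -42.10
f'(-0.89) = -0.78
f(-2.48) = -38.33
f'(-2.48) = -3.96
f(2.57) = -32.83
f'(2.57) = 6.14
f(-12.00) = 90.00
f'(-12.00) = -23.00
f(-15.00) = 168.00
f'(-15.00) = -29.00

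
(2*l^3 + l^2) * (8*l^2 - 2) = 16*l^5 + 8*l^4 - 4*l^3 - 2*l^2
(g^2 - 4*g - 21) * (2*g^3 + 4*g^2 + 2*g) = 2*g^5 - 4*g^4 - 56*g^3 - 92*g^2 - 42*g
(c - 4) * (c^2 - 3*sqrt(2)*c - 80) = c^3 - 3*sqrt(2)*c^2 - 4*c^2 - 80*c + 12*sqrt(2)*c + 320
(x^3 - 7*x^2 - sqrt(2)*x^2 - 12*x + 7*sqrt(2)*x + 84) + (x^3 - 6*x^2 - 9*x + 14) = 2*x^3 - 13*x^2 - sqrt(2)*x^2 - 21*x + 7*sqrt(2)*x + 98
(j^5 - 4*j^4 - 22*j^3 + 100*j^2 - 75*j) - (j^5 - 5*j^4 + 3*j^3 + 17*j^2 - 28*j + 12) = j^4 - 25*j^3 + 83*j^2 - 47*j - 12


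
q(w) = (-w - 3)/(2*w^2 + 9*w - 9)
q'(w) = (-4*w - 9)*(-w - 3)/(2*w^2 + 9*w - 9)^2 - 1/(2*w^2 + 9*w - 9)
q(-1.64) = 0.07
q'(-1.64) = 0.06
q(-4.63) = -0.21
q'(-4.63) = 0.38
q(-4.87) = -0.35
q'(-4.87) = 0.86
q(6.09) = -0.08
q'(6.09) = 0.01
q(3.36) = -0.15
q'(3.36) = 0.05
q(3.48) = -0.14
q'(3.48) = 0.05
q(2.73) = -0.19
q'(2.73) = 0.09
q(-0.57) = 0.18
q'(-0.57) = 0.16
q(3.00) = -0.17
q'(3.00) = 0.07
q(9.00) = -0.05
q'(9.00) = 0.01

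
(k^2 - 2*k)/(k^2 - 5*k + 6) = k/(k - 3)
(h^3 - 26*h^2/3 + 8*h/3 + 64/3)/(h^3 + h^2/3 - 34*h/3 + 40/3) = (3*h^2 - 20*h - 32)/(3*h^2 + 7*h - 20)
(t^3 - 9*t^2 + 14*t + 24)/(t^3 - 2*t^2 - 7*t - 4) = (t - 6)/(t + 1)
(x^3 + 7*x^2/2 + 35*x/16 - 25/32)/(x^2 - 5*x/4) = (32*x^3 + 112*x^2 + 70*x - 25)/(8*x*(4*x - 5))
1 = 1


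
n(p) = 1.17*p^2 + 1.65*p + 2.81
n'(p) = 2.34*p + 1.65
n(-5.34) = 27.36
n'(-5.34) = -10.85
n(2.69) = 15.71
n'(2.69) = 7.94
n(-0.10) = 2.66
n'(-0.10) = 1.42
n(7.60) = 82.93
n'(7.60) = 19.43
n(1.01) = 5.67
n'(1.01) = 4.01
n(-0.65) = 2.23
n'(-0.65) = 0.13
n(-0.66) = 2.23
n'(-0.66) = 0.11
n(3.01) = 18.38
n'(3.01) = 8.69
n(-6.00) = 35.03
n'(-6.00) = -12.39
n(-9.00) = 82.73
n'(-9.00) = -19.41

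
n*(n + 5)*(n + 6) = n^3 + 11*n^2 + 30*n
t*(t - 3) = t^2 - 3*t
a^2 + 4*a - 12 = (a - 2)*(a + 6)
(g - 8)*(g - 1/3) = g^2 - 25*g/3 + 8/3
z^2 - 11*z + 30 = (z - 6)*(z - 5)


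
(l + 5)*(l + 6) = l^2 + 11*l + 30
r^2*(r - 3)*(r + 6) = r^4 + 3*r^3 - 18*r^2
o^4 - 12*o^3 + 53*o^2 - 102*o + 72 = (o - 4)*(o - 3)^2*(o - 2)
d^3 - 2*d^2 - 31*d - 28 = (d - 7)*(d + 1)*(d + 4)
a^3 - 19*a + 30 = (a - 3)*(a - 2)*(a + 5)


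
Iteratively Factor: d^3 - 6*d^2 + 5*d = (d - 1)*(d^2 - 5*d) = (d - 5)*(d - 1)*(d)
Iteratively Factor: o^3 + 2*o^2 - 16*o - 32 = (o - 4)*(o^2 + 6*o + 8) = (o - 4)*(o + 2)*(o + 4)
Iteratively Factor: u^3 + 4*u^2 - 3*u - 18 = (u + 3)*(u^2 + u - 6) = (u - 2)*(u + 3)*(u + 3)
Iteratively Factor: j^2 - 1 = (j + 1)*(j - 1)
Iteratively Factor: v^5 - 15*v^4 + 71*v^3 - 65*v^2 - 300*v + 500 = (v - 5)*(v^4 - 10*v^3 + 21*v^2 + 40*v - 100) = (v - 5)^2*(v^3 - 5*v^2 - 4*v + 20) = (v - 5)^2*(v + 2)*(v^2 - 7*v + 10) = (v - 5)^2*(v - 2)*(v + 2)*(v - 5)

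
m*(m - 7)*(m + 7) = m^3 - 49*m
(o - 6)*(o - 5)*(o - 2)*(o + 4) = o^4 - 9*o^3 + 148*o - 240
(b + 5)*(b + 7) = b^2 + 12*b + 35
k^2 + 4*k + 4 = (k + 2)^2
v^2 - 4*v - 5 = (v - 5)*(v + 1)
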